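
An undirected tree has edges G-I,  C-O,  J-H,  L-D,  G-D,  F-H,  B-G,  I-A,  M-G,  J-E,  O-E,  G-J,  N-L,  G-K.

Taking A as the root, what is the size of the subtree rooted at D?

The subtree rooted at D contains: D, L, N — 3 nodes.

3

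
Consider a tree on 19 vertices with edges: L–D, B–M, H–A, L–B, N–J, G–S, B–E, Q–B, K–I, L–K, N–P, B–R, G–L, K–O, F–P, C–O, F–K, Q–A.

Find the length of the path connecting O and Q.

4

O–K–L–B–Q: 4 edges.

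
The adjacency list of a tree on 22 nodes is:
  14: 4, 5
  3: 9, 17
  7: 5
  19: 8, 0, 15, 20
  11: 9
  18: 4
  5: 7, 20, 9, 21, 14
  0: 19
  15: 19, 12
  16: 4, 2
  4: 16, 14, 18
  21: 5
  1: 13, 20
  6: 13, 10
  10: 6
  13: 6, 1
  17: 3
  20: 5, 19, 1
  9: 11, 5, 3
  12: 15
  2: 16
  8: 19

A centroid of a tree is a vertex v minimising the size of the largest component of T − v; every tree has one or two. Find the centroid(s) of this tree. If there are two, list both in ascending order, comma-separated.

5

Delete 5: the remaining components have sizes 10, 5, 4, 1, 1. Max 10 ≤ 11, so 5 is a centroid.
No neighbour of 5 does as well, so 5 is the unique centroid.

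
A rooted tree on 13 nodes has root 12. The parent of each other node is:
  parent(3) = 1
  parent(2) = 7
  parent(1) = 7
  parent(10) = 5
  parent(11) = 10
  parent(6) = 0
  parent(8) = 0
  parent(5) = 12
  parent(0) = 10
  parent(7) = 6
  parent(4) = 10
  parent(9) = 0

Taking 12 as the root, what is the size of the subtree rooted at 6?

5

6's subtree: {6, 7, 2, 1, 3}, size 5.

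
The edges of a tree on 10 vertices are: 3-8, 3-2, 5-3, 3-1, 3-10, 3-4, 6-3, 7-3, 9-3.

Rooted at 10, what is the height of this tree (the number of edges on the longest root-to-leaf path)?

1 sits deepest: 10-3-1 — 2 edges from the root.

2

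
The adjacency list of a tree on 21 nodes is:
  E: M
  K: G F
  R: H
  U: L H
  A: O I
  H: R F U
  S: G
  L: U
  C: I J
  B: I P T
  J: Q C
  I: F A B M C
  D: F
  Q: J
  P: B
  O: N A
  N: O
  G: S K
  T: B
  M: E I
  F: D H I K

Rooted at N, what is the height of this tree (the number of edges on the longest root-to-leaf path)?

7

A deepest node is L, reached by N → O → A → I → F → H → U → L.
That path has 7 edges, so the height is 7.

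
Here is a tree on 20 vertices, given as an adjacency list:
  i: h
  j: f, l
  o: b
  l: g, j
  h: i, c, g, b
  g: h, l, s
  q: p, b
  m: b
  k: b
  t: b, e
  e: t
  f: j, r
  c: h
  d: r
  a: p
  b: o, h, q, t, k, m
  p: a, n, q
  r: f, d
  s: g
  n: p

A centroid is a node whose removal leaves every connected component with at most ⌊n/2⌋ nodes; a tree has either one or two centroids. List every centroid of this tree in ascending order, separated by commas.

If b is removed the pieces have sizes 10, 4, 2, 1, 1, 1, all ≤ ⌊20/2⌋ = 10.
Its neighbour h also leaves a largest component of size 10, so both are centroids.

b, h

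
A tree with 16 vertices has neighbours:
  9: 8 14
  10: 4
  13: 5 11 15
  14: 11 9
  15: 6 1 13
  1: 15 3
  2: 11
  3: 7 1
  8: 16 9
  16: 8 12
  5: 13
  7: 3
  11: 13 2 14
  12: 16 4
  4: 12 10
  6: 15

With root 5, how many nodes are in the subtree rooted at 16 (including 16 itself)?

4

The subtree rooted at 16 contains: 16, 12, 4, 10 — 4 nodes.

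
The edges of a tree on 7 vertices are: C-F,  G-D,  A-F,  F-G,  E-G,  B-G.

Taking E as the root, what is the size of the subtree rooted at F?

3

F's subtree: {F, C, A}, size 3.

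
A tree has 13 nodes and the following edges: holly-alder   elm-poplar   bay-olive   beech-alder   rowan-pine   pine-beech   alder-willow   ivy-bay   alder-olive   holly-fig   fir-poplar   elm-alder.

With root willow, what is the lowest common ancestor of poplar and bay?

Path poplar→root: poplar elm alder willow; path bay→root: bay olive alder willow.
First common node: alder.

alder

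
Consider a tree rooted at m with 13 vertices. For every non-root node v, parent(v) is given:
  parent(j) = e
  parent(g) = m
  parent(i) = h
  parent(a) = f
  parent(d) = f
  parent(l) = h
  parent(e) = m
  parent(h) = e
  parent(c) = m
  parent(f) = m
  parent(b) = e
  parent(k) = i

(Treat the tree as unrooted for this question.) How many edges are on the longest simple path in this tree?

A longest path is k–i–h–e–m–f–d, with 6 edges.

6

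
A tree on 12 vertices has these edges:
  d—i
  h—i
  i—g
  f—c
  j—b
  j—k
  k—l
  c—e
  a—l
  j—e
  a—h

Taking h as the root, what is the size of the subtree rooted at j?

5

The subtree rooted at j contains: j, b, e, c, f — 5 nodes.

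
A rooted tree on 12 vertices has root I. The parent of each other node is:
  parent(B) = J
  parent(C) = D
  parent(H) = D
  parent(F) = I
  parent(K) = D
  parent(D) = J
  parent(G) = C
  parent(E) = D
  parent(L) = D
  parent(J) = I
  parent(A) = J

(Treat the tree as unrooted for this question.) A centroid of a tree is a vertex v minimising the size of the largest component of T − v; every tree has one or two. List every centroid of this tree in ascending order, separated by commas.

D

Delete D: the remaining components have sizes 5, 2, 1, 1, 1, 1. Max 5 ≤ 6, so D is a centroid.
Every other node leaves some component of size > 6, so the centroid is unique.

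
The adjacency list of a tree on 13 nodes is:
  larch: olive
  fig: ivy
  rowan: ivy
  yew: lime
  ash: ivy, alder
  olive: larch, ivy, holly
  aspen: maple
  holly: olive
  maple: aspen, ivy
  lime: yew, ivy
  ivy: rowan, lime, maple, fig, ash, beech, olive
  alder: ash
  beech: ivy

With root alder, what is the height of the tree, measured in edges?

4

A deepest node is holly, reached by alder – ash – ivy – olive – holly.
That path has 4 edges, so the height is 4.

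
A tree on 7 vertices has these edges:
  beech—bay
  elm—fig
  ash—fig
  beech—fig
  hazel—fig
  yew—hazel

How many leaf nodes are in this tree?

4

The leaves are ash, bay, elm, yew.
That is 4 leaves.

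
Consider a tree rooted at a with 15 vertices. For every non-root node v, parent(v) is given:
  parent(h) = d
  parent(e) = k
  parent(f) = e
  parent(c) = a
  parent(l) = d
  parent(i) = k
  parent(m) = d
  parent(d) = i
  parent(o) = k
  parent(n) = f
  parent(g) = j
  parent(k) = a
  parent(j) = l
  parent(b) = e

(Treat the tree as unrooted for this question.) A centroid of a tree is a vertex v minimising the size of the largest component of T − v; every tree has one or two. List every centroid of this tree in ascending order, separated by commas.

Removing k splits the tree into components of sizes 7, 4, 2, 1; the largest is 7 ≤ ⌊15/2⌋ = 7.
Every other node leaves some component of size > 7, so the centroid is unique.

k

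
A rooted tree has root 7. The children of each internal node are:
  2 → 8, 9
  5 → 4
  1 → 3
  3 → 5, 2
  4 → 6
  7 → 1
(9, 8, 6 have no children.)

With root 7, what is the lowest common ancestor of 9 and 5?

3

9's ancestor chain is 9, 2, 3, 1, 7 and 5's is 5, 3, 1, 7; they first meet at 3.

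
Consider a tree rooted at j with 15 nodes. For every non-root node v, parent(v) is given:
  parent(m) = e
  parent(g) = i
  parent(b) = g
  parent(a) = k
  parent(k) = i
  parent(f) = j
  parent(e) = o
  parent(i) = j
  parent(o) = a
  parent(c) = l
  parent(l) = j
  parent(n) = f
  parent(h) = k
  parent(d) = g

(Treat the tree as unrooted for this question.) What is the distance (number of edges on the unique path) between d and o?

d – g – i – k – a – o: 5 edges.

5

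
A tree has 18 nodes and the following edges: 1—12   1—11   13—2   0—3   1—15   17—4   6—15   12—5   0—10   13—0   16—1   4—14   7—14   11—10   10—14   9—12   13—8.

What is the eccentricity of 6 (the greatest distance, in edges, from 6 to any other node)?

7

A farthest node from 6 is 17 (2, 8 also at distance 7).
The path 6–15–1–11–10–14–4–17 has 7 edges.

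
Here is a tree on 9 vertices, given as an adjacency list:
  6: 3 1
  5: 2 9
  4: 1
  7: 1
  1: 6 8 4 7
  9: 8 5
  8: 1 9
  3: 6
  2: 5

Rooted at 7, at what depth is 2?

5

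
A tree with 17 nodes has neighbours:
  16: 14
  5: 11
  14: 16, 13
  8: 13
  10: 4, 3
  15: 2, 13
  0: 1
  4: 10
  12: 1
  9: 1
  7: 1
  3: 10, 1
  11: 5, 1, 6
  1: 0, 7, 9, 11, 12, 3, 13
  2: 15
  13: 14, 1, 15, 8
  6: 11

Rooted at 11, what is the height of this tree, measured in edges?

4

A deepest node is 4, reached by 11-1-3-10-4.
That path has 4 edges, so the height is 4.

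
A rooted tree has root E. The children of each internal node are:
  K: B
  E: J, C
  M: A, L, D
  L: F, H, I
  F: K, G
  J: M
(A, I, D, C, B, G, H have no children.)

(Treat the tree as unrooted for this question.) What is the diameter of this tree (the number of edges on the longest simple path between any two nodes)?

A longest path is C - E - J - M - L - F - K - B, with 7 edges.

7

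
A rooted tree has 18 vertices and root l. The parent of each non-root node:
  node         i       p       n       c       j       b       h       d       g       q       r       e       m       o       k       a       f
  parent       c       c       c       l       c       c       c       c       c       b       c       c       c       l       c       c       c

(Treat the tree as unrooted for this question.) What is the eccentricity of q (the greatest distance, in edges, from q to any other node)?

A farthest node from q is o.
The path q–b–c–l–o has 4 edges.

4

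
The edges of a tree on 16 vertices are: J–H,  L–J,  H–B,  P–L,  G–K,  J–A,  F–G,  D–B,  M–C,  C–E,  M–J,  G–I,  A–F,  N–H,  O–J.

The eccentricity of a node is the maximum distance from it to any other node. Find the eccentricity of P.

6

A farthest node from P is K (I also at distance 6).
The path P–L–J–A–F–G–K has 6 edges.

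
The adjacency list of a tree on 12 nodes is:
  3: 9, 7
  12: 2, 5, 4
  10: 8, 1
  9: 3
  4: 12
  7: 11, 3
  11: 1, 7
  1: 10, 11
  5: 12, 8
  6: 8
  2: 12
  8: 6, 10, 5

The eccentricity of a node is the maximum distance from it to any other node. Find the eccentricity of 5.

7

The node farthest from 5 is 9, via 5–8–10–1–11–7–3–9 — 7 edges.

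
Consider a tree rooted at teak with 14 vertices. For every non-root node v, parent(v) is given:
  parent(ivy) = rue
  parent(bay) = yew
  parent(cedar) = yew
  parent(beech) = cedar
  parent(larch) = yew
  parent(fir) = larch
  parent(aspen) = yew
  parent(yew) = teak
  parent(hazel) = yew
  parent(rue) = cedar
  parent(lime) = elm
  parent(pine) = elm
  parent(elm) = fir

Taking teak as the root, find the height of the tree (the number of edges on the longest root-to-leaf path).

The longest root-to-leaf path is teak → yew → larch → fir → elm → pine (5 edges).

5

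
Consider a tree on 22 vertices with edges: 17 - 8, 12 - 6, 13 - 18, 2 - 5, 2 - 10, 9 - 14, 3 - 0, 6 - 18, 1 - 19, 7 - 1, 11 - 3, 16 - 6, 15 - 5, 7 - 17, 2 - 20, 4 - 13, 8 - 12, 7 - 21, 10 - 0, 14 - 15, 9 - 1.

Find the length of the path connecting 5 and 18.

10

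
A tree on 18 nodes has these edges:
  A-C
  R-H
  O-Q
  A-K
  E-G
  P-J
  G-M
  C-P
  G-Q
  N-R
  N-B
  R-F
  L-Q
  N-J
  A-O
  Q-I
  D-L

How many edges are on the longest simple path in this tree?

Starting from F, a farthest node is D at distance 10.
One longest path: F – R – N – J – P – C – A – O – Q – L – D.
So the diameter is 10.

10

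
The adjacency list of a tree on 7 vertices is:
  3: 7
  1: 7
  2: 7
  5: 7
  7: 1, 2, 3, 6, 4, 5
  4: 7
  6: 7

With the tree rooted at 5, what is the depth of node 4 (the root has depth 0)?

2

Climbing from 4 to the root: 4 → 7 → 5. That's 2 steps.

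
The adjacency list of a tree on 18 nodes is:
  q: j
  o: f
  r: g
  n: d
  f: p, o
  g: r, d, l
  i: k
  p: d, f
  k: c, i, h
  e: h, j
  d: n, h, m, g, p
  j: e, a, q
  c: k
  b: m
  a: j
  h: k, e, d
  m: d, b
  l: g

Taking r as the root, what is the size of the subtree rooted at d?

15

d's subtree: {d, h, p, m, n, k, e, f, b, i, c, j, o, q, a}, size 15.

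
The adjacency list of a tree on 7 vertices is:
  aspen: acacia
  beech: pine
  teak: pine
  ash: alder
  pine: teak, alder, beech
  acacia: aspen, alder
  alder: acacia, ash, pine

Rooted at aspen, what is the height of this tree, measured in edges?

The longest root-to-leaf path is aspen-acacia-alder-pine-beech (4 edges).

4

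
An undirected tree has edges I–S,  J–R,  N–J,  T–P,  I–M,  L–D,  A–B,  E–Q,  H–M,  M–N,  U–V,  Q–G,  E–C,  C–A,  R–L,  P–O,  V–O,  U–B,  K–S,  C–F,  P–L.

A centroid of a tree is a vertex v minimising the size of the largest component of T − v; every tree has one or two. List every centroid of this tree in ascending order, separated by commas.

P

Removing P splits the tree into components of sizes 10, 10, 1; the largest is 10 ≤ ⌊22/2⌋ = 11.
Every other node leaves some component of size > 11, so the centroid is unique.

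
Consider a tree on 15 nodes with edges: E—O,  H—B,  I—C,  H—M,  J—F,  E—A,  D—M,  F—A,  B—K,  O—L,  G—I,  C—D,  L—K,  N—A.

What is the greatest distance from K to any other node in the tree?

The node farthest from K is G, via K – B – H – M – D – C – I – G — 7 edges.

7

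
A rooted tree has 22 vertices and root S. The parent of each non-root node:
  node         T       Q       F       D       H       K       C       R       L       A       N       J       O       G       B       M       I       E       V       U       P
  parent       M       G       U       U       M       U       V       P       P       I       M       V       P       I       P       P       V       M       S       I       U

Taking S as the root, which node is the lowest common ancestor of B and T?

P

Path B→root: B P U I V S; path T→root: T M P U I V S.
First common node: P.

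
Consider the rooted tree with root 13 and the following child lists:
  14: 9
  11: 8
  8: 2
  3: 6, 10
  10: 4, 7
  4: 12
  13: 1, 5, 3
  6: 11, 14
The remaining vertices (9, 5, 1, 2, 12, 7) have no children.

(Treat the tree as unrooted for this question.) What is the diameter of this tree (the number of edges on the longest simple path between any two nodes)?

Starting from 2, a farthest node is 12 at distance 7.
One longest path: 2 - 8 - 11 - 6 - 3 - 10 - 4 - 12.
So the diameter is 7.

7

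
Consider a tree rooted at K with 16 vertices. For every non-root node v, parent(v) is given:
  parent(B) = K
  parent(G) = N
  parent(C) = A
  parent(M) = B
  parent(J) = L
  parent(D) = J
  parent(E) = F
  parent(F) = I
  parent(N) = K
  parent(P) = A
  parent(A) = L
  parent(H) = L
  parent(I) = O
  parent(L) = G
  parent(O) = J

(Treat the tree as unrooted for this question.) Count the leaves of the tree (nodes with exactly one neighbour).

6

Degree-1 nodes: C, D, E, H, M, P — 6 of them.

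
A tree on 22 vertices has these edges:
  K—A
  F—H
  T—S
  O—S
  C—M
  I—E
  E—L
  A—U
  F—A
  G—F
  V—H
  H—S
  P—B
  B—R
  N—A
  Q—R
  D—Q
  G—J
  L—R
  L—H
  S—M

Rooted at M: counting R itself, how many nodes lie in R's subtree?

The subtree rooted at R contains: R, B, Q, P, D — 5 nodes.

5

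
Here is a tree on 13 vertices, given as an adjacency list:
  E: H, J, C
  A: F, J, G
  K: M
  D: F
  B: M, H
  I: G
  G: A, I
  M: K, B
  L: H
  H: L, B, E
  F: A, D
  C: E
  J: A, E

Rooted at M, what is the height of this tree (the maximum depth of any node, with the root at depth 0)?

D sits deepest: M-B-H-E-J-A-F-D — 7 edges from the root.

7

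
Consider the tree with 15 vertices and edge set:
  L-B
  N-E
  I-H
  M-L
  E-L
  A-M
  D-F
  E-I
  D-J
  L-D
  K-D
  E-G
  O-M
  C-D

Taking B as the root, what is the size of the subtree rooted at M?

3

The subtree rooted at M contains: M, O, A — 3 nodes.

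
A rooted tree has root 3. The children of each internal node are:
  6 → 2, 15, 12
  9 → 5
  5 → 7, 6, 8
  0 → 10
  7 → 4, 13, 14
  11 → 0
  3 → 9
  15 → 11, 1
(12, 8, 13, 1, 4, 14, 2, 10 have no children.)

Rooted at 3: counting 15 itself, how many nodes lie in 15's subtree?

Descendants of 15 (including itself): 15, 11, 1, 0, 10. That's 5.

5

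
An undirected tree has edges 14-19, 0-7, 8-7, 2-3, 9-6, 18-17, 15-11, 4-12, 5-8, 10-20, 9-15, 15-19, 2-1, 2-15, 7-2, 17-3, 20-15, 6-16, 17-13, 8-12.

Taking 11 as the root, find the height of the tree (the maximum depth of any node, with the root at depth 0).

4 sits deepest: 11 → 15 → 2 → 7 → 8 → 12 → 4 — 6 edges from the root.

6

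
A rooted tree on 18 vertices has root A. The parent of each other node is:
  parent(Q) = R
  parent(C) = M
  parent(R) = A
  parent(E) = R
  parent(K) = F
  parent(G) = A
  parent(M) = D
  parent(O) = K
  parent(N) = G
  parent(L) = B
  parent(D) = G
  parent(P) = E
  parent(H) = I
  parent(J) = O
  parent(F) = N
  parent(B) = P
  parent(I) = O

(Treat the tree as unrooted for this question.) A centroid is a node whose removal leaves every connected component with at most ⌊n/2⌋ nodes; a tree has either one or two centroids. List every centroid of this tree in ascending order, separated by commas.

G

If G is removed the pieces have sizes 7, 7, 3, all ≤ ⌊18/2⌋ = 9.
No neighbour of G does as well, so G is the unique centroid.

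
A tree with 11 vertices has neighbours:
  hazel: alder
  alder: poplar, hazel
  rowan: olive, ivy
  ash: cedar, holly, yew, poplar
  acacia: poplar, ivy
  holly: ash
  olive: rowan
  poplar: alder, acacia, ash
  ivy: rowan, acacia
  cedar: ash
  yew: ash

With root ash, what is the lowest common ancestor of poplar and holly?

Ancestors of poplar (toward the root): poplar, ash.
Ancestors of holly: holly, ash.
The deepest node appearing in both lists is ash.

ash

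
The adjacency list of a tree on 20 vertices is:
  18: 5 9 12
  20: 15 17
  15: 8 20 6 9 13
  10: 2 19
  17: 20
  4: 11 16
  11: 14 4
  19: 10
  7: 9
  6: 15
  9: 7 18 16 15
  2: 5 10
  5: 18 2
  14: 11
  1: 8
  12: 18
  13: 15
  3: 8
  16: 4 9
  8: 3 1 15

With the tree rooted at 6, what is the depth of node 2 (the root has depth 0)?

Path from 6 to 2: 6 – 15 – 9 – 18 – 5 – 2, which has 5 edges.

5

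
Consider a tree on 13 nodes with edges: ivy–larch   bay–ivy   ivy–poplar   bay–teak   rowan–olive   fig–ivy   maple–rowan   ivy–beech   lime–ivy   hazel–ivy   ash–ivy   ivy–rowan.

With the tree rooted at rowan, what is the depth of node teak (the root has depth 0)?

3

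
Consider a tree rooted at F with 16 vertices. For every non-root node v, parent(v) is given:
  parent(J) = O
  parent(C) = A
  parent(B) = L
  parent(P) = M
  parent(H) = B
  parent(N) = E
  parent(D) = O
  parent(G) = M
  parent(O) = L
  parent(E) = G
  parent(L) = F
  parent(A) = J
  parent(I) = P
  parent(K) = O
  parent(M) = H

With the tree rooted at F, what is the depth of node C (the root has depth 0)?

5

Climbing from C to the root: C – A – J – O – L – F. That's 5 steps.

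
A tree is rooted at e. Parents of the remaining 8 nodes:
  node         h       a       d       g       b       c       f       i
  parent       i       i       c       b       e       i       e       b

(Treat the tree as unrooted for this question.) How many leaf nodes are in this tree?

5

Degree-1 nodes: a, d, f, g, h — 5 of them.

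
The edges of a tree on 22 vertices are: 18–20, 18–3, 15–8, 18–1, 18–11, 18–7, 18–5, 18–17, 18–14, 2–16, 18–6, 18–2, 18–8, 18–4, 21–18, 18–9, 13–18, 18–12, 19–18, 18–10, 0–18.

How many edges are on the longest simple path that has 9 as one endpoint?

The node farthest from 9 is 16 (15 also at distance 3), via 9–18–2–16 — 3 edges.

3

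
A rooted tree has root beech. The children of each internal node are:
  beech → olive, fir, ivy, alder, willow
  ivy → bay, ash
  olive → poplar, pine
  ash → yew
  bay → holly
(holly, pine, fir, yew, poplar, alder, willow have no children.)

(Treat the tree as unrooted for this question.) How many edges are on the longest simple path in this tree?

5

BFS from pine reaches holly last, at distance 5; BFS from holly confirms no node is farther.
Path: pine–olive–beech–ivy–bay–holly.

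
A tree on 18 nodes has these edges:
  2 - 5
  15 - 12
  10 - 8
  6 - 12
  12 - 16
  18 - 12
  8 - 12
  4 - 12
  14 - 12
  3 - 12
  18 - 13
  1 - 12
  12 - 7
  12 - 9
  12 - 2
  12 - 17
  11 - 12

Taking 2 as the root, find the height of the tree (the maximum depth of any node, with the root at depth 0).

The longest root-to-leaf path is 2 → 12 → 8 → 10 (3 edges).

3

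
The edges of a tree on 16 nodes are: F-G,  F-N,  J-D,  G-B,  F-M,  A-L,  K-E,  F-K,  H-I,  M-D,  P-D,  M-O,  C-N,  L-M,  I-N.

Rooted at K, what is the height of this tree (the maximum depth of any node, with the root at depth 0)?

A deepest node is H, reached by K–F–N–I–H.
That path has 4 edges, so the height is 4.

4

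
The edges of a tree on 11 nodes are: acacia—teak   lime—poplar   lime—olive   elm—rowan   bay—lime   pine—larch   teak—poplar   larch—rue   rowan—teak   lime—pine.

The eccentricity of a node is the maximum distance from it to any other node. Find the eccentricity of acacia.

Distances from acacia peak at 6, attained at rue.
acacia-teak-poplar-lime-pine-larch-rue

6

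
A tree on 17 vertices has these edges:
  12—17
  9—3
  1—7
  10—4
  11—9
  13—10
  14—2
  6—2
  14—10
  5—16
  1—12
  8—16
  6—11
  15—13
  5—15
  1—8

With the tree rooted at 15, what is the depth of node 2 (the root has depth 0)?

4

Climbing from 2 to the root: 2–14–10–13–15. That's 4 steps.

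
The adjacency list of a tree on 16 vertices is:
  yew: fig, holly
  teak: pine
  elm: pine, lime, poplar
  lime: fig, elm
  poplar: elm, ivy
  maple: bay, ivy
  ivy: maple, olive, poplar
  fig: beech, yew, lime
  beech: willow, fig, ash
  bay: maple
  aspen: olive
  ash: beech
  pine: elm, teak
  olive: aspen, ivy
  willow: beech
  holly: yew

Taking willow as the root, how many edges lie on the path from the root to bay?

Climbing from bay to the root: bay → maple → ivy → poplar → elm → lime → fig → beech → willow. That's 8 steps.

8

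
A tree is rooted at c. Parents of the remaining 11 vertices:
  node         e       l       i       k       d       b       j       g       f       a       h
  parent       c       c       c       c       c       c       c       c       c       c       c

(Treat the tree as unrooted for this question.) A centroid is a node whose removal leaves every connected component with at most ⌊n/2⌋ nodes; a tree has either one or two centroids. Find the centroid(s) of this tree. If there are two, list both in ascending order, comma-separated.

c

If c is removed the pieces have sizes 1, 1, 1, 1, 1, 1, 1, 1, 1, 1, 1, all ≤ ⌊12/2⌋ = 6.
No neighbour of c does as well, so c is the unique centroid.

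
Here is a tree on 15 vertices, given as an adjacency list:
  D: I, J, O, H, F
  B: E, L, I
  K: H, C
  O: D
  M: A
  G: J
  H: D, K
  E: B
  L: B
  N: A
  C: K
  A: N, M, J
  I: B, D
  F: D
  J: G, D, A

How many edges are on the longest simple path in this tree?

6

Starting from E, a farthest node is N at distance 6.
One longest path: E – B – I – D – J – A – N.
So the diameter is 6.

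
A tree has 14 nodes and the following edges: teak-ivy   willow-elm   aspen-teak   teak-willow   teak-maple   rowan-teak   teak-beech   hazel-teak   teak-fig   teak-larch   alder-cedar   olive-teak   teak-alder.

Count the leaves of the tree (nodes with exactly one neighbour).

11

The leaves are aspen, beech, cedar, elm, fig, hazel, ivy, larch, maple, olive, rowan.
That is 11 leaves.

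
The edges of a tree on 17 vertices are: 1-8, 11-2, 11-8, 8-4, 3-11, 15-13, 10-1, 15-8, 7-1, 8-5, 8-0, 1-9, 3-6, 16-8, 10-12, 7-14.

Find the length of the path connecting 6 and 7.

6–3–11–8–1–7: 5 edges.

5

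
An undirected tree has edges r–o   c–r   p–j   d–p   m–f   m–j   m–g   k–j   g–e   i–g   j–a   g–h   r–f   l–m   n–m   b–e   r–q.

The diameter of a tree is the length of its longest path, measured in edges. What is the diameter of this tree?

6

BFS from d reaches b last, at distance 6; BFS from b confirms no node is farther.
Path: d-p-j-m-g-e-b.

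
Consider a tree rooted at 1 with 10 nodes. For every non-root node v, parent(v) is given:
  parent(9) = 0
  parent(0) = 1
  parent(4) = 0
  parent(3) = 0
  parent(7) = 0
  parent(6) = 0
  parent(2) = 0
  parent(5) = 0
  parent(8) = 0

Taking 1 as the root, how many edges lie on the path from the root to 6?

2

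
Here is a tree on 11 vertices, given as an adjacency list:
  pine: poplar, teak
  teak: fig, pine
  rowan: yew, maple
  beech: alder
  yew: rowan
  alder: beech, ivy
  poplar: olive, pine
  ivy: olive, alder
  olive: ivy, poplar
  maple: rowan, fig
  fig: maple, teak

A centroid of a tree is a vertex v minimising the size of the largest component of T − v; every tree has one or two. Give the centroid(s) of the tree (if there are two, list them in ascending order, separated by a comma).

pine

Delete pine: the remaining components have sizes 5, 5. Max 5 ≤ 5, so pine is a centroid.
No neighbour of pine does as well, so pine is the unique centroid.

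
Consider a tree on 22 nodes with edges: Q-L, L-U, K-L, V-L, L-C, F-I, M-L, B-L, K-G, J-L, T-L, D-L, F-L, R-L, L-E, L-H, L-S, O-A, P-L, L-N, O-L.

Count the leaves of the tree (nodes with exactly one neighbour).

18

The leaves are A, B, C, D, E, G, H, I, J, M, N, P, Q, R, S, T, U, V.
That is 18 leaves.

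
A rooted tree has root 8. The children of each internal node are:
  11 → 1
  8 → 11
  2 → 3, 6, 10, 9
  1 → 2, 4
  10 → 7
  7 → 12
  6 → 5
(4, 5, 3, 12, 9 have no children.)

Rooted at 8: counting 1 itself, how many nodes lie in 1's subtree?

10

1's subtree: {1, 2, 4, 10, 3, 9, 6, 7, 5, 12}, size 10.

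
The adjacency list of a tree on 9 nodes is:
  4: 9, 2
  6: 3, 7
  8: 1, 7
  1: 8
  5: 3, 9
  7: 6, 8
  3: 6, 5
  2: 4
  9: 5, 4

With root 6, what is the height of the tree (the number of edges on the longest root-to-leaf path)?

2 sits deepest: 6–3–5–9–4–2 — 5 edges from the root.

5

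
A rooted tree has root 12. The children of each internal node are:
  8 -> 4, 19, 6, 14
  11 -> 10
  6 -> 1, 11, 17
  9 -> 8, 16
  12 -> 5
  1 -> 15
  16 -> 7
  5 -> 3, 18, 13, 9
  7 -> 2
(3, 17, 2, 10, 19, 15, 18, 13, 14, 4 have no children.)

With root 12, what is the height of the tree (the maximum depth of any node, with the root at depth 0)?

6

The longest root-to-leaf path is 12–5–9–8–6–1–15 (6 edges).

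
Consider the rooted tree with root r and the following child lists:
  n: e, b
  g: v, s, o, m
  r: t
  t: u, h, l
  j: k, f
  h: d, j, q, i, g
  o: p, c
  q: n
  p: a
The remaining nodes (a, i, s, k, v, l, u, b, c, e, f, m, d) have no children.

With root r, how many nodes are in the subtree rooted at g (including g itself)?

8

Descendants of g (including itself): g, o, s, v, m, p, c, a. That's 8.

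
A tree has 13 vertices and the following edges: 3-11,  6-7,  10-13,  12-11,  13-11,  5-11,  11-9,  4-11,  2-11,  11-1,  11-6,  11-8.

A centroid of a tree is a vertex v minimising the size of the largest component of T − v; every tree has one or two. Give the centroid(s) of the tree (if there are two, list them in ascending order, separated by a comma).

If 11 is removed the pieces have sizes 2, 2, 1, 1, 1, 1, 1, 1, 1, 1, all ≤ ⌊13/2⌋ = 6.
Every other node leaves some component of size > 6, so the centroid is unique.

11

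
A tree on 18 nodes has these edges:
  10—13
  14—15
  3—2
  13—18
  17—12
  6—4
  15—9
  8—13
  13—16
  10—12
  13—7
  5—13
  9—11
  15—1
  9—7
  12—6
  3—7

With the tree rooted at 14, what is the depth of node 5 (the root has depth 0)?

5

14 → 15 → 9 → 7 → 13 → 5 — 5 edges.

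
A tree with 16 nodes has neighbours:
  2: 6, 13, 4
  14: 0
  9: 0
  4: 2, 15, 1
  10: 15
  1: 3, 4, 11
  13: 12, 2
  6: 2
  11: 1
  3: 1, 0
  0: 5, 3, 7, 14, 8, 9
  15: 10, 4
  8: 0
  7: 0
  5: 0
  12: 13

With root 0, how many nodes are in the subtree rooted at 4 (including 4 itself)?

7

Descendants of 4 (including itself): 4, 2, 15, 13, 6, 10, 12. That's 7.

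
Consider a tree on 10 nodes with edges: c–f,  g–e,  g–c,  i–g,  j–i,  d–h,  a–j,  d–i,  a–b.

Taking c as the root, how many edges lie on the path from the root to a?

Path from c to a: c – g – i – j – a, which has 4 edges.

4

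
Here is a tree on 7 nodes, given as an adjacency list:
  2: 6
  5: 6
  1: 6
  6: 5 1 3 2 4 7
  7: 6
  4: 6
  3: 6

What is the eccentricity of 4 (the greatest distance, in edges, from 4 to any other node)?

2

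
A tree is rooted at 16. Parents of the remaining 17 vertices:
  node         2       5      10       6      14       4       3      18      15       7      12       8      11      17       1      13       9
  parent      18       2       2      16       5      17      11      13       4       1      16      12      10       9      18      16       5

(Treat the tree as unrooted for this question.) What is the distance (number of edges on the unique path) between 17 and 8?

8

Walking from 17: 17–9–5–2–18–13–16–12–8. Length 8.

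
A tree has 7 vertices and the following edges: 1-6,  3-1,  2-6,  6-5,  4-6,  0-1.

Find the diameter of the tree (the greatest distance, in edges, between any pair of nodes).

Starting from 3, a farthest node is 4 at distance 3.
One longest path: 3 - 1 - 6 - 4.
So the diameter is 3.

3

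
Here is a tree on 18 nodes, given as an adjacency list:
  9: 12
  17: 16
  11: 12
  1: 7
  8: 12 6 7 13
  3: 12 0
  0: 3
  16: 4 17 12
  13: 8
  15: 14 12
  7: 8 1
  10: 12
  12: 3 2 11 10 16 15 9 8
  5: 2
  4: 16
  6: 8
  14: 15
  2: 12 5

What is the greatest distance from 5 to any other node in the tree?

5

The node farthest from 5 is 1, via 5-2-12-8-7-1 — 5 edges.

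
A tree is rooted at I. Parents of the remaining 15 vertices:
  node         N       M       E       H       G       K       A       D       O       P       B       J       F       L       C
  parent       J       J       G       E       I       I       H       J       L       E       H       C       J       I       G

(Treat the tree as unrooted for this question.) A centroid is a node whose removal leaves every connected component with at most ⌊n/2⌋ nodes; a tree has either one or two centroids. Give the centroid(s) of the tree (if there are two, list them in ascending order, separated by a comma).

If G is removed the pieces have sizes 6, 5, 4, all ≤ ⌊16/2⌋ = 8.
No neighbour of G does as well, so G is the unique centroid.

G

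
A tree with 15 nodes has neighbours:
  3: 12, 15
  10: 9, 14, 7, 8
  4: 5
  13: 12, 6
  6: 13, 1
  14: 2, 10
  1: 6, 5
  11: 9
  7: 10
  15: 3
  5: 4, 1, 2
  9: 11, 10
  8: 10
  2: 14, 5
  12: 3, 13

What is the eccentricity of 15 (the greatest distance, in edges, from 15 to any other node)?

11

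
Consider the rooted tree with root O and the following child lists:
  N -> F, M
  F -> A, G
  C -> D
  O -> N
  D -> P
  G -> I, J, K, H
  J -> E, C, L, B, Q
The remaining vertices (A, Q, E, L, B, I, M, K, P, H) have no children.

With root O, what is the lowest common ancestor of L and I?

Path L→root: L J G F N O; path I→root: I G F N O.
First common node: G.

G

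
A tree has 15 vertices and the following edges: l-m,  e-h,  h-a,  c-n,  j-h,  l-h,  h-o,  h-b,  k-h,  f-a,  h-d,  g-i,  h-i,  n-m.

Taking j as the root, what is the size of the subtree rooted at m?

3

Descendants of m (including itself): m, n, c. That's 3.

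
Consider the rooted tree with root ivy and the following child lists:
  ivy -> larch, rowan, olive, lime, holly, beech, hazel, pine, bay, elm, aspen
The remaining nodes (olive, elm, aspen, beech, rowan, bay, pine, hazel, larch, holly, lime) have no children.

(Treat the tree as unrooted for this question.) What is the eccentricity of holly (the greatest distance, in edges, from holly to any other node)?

2

The node farthest from holly is elm (larch, beech, aspen, bay, pine, olive, lime, rowan, hazel also at distance 2), via holly – ivy – elm — 2 edges.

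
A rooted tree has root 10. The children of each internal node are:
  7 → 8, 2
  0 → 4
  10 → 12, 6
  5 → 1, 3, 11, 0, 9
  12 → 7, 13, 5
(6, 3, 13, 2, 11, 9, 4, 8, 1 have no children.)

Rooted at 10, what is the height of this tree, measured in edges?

A deepest node is 4, reached by 10–12–5–0–4.
That path has 4 edges, so the height is 4.

4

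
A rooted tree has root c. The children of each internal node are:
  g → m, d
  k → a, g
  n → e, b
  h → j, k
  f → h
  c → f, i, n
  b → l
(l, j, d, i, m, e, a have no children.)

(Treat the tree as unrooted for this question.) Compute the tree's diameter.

8

Starting from l, a farthest node is m at distance 8.
One longest path: l – b – n – c – f – h – k – g – m.
So the diameter is 8.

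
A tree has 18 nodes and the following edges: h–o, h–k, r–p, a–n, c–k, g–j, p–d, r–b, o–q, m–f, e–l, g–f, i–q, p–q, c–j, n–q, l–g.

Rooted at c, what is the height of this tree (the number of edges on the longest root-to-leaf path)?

A deepest node is b, reached by c-k-h-o-q-p-r-b.
That path has 7 edges, so the height is 7.

7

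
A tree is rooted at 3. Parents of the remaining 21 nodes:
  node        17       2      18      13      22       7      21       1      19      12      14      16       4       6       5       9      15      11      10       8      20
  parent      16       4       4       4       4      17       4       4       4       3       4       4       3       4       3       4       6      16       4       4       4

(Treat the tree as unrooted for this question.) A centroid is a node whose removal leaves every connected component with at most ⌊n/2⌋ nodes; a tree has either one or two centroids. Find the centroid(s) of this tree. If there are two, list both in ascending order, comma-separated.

If 4 is removed the pieces have sizes 4, 3, 2, 1, 1, 1, 1, 1, 1, 1, 1, 1, 1, 1, 1, all ≤ ⌊22/2⌋ = 11.
No neighbour of 4 does as well, so 4 is the unique centroid.

4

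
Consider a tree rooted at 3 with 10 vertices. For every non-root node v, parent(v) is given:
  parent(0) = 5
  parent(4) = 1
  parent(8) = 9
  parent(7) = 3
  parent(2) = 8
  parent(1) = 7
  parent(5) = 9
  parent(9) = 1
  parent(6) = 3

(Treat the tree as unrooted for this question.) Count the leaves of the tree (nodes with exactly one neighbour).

4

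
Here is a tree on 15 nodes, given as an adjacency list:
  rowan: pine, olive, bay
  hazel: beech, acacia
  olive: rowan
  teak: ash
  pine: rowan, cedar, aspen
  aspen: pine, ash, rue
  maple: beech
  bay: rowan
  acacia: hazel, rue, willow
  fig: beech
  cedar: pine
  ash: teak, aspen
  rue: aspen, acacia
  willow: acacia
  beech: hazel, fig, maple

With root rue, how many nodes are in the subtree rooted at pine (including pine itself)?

pine's subtree: {pine, cedar, rowan, olive, bay}, size 5.

5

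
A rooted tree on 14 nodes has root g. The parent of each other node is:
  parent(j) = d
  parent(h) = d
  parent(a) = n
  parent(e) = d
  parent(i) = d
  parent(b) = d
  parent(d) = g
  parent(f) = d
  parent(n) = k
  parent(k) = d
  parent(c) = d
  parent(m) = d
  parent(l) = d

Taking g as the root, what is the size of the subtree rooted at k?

3

k's subtree: {k, n, a}, size 3.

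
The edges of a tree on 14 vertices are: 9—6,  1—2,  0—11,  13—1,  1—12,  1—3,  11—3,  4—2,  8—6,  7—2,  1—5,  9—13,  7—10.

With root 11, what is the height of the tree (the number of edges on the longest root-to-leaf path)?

6

A deepest node is 8, reached by 11 → 3 → 1 → 13 → 9 → 6 → 8.
That path has 6 edges, so the height is 6.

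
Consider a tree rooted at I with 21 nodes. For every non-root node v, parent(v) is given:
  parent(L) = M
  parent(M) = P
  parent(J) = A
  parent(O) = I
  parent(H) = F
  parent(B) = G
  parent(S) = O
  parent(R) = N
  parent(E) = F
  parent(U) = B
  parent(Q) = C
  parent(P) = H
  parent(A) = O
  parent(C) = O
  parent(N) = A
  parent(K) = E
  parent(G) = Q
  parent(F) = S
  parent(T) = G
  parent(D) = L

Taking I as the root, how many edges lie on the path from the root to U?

6

Path from I to U: I → O → C → Q → G → B → U, which has 6 edges.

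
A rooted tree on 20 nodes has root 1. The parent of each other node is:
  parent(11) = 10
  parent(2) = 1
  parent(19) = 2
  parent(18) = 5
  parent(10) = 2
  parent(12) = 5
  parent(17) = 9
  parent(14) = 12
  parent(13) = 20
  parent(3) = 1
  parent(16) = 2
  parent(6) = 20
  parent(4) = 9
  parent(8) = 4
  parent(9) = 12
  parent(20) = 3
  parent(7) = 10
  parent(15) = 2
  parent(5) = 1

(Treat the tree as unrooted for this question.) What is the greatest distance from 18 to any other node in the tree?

The node farthest from 18 is 11 (7, 6, 13, 8 also at distance 5), via 18 – 5 – 1 – 2 – 10 – 11 — 5 edges.

5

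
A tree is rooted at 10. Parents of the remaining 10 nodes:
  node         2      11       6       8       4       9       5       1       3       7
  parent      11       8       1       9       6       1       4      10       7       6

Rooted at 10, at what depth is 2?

10–1–9–8–11–2 — 5 edges.

5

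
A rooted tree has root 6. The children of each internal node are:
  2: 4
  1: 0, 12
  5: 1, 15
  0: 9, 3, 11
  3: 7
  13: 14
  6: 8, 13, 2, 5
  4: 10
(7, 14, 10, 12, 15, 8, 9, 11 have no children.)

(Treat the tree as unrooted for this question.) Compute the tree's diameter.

8

Starting from 10, a farthest node is 7 at distance 8.
One longest path: 10–4–2–6–5–1–0–3–7.
So the diameter is 8.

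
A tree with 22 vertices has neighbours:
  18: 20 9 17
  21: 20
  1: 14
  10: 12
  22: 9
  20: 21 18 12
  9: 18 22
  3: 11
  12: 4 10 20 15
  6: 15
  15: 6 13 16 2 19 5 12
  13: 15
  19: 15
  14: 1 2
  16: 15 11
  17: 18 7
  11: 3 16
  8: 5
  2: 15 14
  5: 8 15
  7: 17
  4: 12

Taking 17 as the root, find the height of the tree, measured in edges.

7

A deepest node is 1, reached by 17-18-20-12-15-2-14-1.
That path has 7 edges, so the height is 7.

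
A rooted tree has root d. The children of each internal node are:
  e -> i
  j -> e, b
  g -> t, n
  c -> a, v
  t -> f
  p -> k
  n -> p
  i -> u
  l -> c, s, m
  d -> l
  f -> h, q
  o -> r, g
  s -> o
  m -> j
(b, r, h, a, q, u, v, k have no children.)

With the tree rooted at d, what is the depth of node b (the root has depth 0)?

Climbing from b to the root: b → j → m → l → d. That's 4 steps.

4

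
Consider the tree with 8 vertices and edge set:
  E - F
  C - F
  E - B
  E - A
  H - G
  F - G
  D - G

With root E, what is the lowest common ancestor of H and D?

G

Ancestors of H (toward the root): H, G, F, E.
Ancestors of D: D, G, F, E.
The deepest node appearing in both lists is G.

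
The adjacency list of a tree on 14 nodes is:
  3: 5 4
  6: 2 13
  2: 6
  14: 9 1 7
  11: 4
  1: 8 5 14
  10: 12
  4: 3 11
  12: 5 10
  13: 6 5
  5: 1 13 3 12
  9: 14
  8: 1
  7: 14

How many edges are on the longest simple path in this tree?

A longest path is 9 - 14 - 1 - 5 - 13 - 6 - 2, with 6 edges.

6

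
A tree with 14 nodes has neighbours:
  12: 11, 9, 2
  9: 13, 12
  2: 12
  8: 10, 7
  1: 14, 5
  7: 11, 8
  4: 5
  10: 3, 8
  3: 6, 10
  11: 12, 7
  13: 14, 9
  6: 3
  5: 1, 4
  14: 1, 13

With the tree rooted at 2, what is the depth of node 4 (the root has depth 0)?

2–12–9–13–14–1–5–4 — 7 edges.

7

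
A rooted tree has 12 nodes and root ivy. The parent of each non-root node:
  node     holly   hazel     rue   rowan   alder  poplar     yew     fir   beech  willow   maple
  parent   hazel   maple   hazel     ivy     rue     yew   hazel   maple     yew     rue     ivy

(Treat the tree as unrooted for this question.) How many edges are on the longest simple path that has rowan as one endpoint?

5

Distances from rowan peak at 5, attained at beech (alder, willow, poplar also at distance 5).
rowan – ivy – maple – hazel – yew – beech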